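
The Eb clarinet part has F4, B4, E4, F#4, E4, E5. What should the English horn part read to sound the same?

Eb5 A5 D5 E5 D5 D6

First find concert pitch: the Eb clarinet sounds a minor third above written, so F4 B4 E4 F#4 E4 E5 sounds Ab4 D5 G4 A4 G4 G5.
Then write for English horn: it sounds a perfect fifth below written, so the part must be a perfect fifth above concert.
Ab4 → Eb5
D5 → A5
G4 → D5
A4 → E5
G4 → D5
G5 → D6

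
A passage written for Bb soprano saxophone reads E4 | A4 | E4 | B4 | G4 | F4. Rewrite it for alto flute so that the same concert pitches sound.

First find concert pitch: the Bb soprano saxophone sounds a major second below written, so E4 A4 E4 B4 G4 F4 sounds D4 G4 D4 A4 F4 Eb4.
Then write for alto flute: it sounds a perfect fourth below written, so the part must be a perfect fourth above concert.
D4 → G4
G4 → C5
D4 → G4
A4 → D5
F4 → Bb4
Eb4 → Ab4

G4 C5 G4 D5 Bb4 Ab4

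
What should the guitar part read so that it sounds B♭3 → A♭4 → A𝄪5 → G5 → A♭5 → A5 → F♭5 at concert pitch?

Written C4 sounds as C3 on the guitar, so concert pitches are written a perfect octave up.
Bb3 gives Bb4
Ab4 gives Ab5
A##5 gives A##6
G5 gives G6
Ab5 gives Ab6
A5 gives A6
Fb5 gives Fb6

Bb4 Ab5 A##6 G6 Ab6 A6 Fb6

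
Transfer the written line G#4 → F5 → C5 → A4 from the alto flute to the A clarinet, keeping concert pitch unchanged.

First find concert pitch: the alto flute sounds a perfect fourth below written, so G#4 F5 C5 A4 sounds D#4 C5 G4 E4.
Then write for A clarinet: it sounds a minor third below written, so the part must be a minor third above concert.
D#4 → F#4
C5 → Eb5
G4 → Bb4
E4 → G4

F#4 Eb5 Bb4 G4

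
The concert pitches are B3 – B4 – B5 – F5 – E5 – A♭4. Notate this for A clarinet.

D4 D5 D6 Ab5 G5 Cb5

Written C4 sounds as A3 on the A clarinet, so concert pitches are written a minor third up.
B3 gives D4
B4 gives D5
B5 gives D6
F5 gives Ab5
E5 gives G5
Ab4 gives Cb5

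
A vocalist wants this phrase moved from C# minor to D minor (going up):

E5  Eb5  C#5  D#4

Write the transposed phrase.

F5 Fb5 D5 E4

From C# up to D is a minor second; apply that to each pitch.
E5 gives F5
Eb5 gives Fb5
C#5 gives D5
D#4 gives E4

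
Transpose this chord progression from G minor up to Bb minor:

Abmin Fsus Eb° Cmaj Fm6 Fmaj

G minor up to Bb minor is a minor third; each chord root moves by that interval while the quality stays the same.
Abmin: root Ab up a minor third → Cb, giving Cbmin.
Fsus: root F up a minor third → Ab, giving Absus.
Eb°: root Eb up a minor third → Gb, giving Gb°.
Cmaj: root C up a minor third → Eb, giving Ebmaj.
Fm6: root F up a minor third → Ab, giving Abm6.
Fmaj: root F up a minor third → Ab, giving Abmaj.

Cbmin Absus Gb° Ebmaj Abm6 Abmaj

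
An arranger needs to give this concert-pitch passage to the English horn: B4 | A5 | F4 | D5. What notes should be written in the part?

F#5 E6 C5 A5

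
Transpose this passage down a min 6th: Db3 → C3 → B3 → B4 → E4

F2 E2 D#3 D#4 G#3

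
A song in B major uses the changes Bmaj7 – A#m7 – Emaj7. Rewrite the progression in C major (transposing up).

B major up to C major is a minor second; each chord root moves by that interval while the quality stays the same.
Bmaj7: root B up a minor second → C, giving Cmaj7.
A#m7: root A# up a minor second → B, giving Bm7.
Emaj7: root E up a minor second → F, giving Fmaj7.

Cmaj7 Bm7 Fmaj7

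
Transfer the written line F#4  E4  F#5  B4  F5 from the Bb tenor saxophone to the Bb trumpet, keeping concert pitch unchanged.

F#3 E3 F#4 B3 F4

First find concert pitch: the Bb tenor saxophone sounds a major ninth below written, so F#4 E4 F#5 B4 F5 sounds E3 D3 E4 A3 Eb4.
Then write for Bb trumpet: it sounds a major second below written, so the part must be a major second above concert.
E3 → F#3
D3 → E3
E4 → F#4
A3 → B3
Eb4 → F4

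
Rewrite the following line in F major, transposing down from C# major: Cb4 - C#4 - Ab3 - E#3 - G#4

From C# down to F is an augmented fifth; apply that to each pitch.
Cb4 → Fbb3
C#4 → F3
Ab3 → Dbb3
E#3 → A2
G#4 → C4

Fbb3 F3 Dbb3 A2 C4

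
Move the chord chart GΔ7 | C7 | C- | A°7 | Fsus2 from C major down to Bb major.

C major down to Bb major is a major second; each chord root moves by that interval while the quality stays the same.
GΔ7: root G down a major second → F, giving FΔ7.
C7: root C down a major second → Bb, giving Bb7.
C-: root C down a major second → Bb, giving Bb-.
A°7: root A down a major second → G, giving G°7.
Fsus2: root F down a major second → Eb, giving Ebsus2.

FΔ7 Bb7 Bb- G°7 Ebsus2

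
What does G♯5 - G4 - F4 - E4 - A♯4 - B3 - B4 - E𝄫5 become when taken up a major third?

G#5 to B#5
G4 to B4
F4 to A4
E4 to G#4
A#4 to C##5
B3 to D#4
B4 to D#5
Ebb5 to Gb5

B#5 B4 A4 G#4 C##5 D#4 D#5 Gb5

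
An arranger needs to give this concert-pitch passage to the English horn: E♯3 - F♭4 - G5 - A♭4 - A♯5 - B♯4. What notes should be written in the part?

B#3 Cb5 D6 Eb5 E#6 F##5

The English horn sounds a perfect fifth below written, so the written part must be a perfect fifth above concert — transpose each note up.
E#3 gives B#3
Fb4 gives Cb5
G5 gives D6
Ab4 gives Eb5
A#5 gives E#6
B#4 gives F##5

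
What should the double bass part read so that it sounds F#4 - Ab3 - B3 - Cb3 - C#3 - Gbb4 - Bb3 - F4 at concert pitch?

Written C4 sounds as C3 on the double bass, so concert pitches are written a perfect octave up.
F#4 becomes F#5
Ab3 becomes Ab4
B3 becomes B4
Cb3 becomes Cb4
C#3 becomes C#4
Gbb4 becomes Gbb5
Bb3 becomes Bb4
F4 becomes F5

F#5 Ab4 B4 Cb4 C#4 Gbb5 Bb4 F5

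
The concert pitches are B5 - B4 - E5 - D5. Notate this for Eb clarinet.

The Eb clarinet sounds a minor third above written, so the written part must be a minor third below concert — transpose each note down.
B5 -> G#5
B4 -> G#4
E5 -> C#5
D5 -> B4

G#5 G#4 C#5 B4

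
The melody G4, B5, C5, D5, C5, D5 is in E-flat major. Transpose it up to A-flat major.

C5 E6 F5 G5 F5 G5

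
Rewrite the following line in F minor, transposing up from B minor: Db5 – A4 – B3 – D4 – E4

Abb5 Eb5 F4 Ab4 Bb4

From B up to F is a diminished fifth; apply that to each pitch.
Db5 -> Abb5
A4 -> Eb5
B3 -> F4
D4 -> Ab4
E4 -> Bb4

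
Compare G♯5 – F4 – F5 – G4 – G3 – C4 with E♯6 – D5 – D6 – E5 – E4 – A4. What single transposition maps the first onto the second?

up a major sixth

Take the first pair: G#5 → E#6. G to E spans 6 letter names, so the interval is some kind of sixth.
G#5 to E#6 is 9 semitones, which makes it a major sixth; the second version is higher, so the direction is up.
Checking another pair — C4 → A4 — gives the same interval.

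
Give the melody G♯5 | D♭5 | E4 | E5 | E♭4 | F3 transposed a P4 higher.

C#6 Gb5 A4 A5 Ab4 Bb3

A perfect fourth up from G#5 gives C#6.
Db5: a fourth up reaches G, and 5 semitones makes it Gb5.
E4 up a perfect fourth is A4.
A perfect fourth up from E5 gives A5.
Eb4 up a perfect fourth is Ab4.
F3: a fourth up reaches B, and 5 semitones makes it Bb3.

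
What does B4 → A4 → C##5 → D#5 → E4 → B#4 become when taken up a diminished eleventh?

B4 to Eb6
A4 to Db6
C##5 to F#6
D#5 to G6
E4 to Ab5
B#4 to E6

Eb6 Db6 F#6 G6 Ab5 E6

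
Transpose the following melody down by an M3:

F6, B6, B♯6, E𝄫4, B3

Db6 G6 G#6 Cbb4 G3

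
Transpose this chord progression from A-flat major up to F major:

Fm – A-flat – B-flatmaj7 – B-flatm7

Dm F Gmaj7 Gm7

A-flat major up to F major is a major sixth; each chord root moves by that interval while the quality stays the same.
Fm: root F up a major sixth → D, giving Dm.
A-flat: root A-flat up a major sixth → F, giving F.
B-flatmaj7: root B-flat up a major sixth → G, giving Gmaj7.
B-flatm7: root B-flat up a major sixth → G, giving Gm7.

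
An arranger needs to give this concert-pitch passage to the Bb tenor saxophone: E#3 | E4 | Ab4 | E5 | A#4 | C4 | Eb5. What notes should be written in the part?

The Bb tenor saxophone sounds a major ninth below written, so the written part must be a major ninth above concert — transpose each note up.
E#3 to F##4
E4 to F#5
Ab4 to Bb5
E5 to F#6
A#4 to B#5
C4 to D5
Eb5 to F6

F##4 F#5 Bb5 F#6 B#5 D5 F6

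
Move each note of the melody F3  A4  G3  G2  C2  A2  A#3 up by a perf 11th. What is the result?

Bb4 D6 C5 C4 F3 D4 D#5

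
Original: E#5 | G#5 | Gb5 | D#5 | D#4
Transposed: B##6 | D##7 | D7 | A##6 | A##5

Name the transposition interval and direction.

up an augmented twelfth

Take the first pair: E#5 → B##6. E to B spans 12 letter names, so the interval is some kind of twelfth.
E#5 to B##6 is 20 semitones, which makes it an augmented twelfth; the second version is higher, so the direction is up.
Checking another pair — D#4 → A##5 — gives the same interval.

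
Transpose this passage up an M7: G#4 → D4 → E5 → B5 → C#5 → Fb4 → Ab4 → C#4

G#4: a seventh up reaches F, and 11 semitones makes it F##5.
D4 up a major seventh is C#5.
E5: a seventh up reaches D, and 11 semitones makes it D#6.
A major seventh up from B5 gives A#6.
C#5: a seventh up reaches B, and 11 semitones makes it B#5.
Fb4: a seventh up reaches E, and 11 semitones makes it Eb5.
Ab4 up a major seventh is G5.
C#4: a seventh up reaches B, and 11 semitones makes it B#4.

F##5 C#5 D#6 A#6 B#5 Eb5 G5 B#4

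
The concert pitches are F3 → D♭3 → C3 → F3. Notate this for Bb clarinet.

Written C4 sounds as Bb3 on the Bb clarinet, so concert pitches are written a major second up.
F3 becomes G3
Db3 becomes Eb3
C3 becomes D3
F3 becomes G3

G3 Eb3 D3 G3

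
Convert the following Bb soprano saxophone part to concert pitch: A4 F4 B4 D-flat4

Written C4 on the Bb soprano saxophone sounds as Bb3, a major second lower; apply that shift to every note.
A4 -> G4
F4 -> Eb4
B4 -> A4
Db4 -> Cb4

G4 Eb4 A4 Cb4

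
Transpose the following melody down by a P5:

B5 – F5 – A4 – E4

B5: a fifth down reaches E, and 7 semitones makes it E5.
F5: a fifth down reaches B, and 7 semitones makes it Bb4.
A4: a fifth down reaches D, and 7 semitones makes it D4.
E4: a fifth down reaches A, and 7 semitones makes it A3.

E5 Bb4 D4 A3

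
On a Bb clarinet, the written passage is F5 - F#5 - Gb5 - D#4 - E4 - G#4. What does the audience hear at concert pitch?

The Bb clarinet sounds a major second below written, so transpose each written note down a major second.
F5 gives Eb5
F#5 gives E5
Gb5 gives Fb5
D#4 gives C#4
E4 gives D4
G#4 gives F#4

Eb5 E5 Fb5 C#4 D4 F#4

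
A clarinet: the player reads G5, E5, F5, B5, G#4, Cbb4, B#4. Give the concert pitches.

E5 C#5 D5 G#5 E#4 Abb3 G##4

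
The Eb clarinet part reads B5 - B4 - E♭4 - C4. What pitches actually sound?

D6 D5 Gb4 Eb4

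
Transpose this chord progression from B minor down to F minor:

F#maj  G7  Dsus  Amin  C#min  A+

B minor down to F minor is an augmented fourth; each chord root moves by that interval while the quality stays the same.
F#maj: root F# down an augmented fourth → C, giving Cmaj.
G7: root G down an augmented fourth → Db, giving Db7.
Dsus: root D down an augmented fourth → Ab, giving Absus.
Amin: root A down an augmented fourth → Eb, giving Ebmin.
C#min: root C# down an augmented fourth → G, giving Gmin.
A+: root A down an augmented fourth → Eb, giving Eb+.

Cmaj Db7 Absus Ebmin Gmin Eb+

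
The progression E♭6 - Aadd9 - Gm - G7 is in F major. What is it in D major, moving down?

C6 F#add9 Em E7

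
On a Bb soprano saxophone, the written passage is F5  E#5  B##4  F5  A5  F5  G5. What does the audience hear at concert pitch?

Eb5 D#5 A##4 Eb5 G5 Eb5 F5

Written C4 on the Bb soprano saxophone sounds as Bb3, a major second lower; apply that shift to every note.
F5 gives Eb5
E#5 gives D#5
B##4 gives A##4
F5 gives Eb5
A5 gives G5
F5 gives Eb5
G5 gives F5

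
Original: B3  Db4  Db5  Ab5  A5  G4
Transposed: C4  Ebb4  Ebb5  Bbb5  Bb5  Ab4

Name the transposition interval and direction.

up a minor second

Take the first pair: B3 → C4. B to C spans 2 letter names, so the interval is some kind of second.
B3 to C4 is 1 semitone, which makes it a minor second; the second version is higher, so the direction is up.
Checking another pair — G4 → Ab4 — gives the same interval.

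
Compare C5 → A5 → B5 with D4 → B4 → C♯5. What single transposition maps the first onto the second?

down a minor seventh

From C5 to D4 is 7 letter names — a seventh of some quality.
D4 to C5 is 10 semitones, which makes it a minor seventh; the second version is lower, so the direction is down.
Checking another pair — B5 → C#5 — gives the same interval.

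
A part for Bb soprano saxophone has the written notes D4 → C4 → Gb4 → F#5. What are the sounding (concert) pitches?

C4 Bb3 Fb4 E5

Written C4 on the Bb soprano saxophone sounds as Bb3, a major second lower; apply that shift to every note.
D4 gives C4
C4 gives Bb3
Gb4 gives Fb4
F#5 gives E5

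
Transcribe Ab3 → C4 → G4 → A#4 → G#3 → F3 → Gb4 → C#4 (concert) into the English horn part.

Eb4 G4 D5 E#5 D#4 C4 Db5 G#4

The English horn sounds a perfect fifth below written, so the written part must be a perfect fifth above concert — transpose each note up.
Ab3 becomes Eb4
C4 becomes G4
G4 becomes D5
A#4 becomes E#5
G#3 becomes D#4
F3 becomes C4
Gb4 becomes Db5
C#4 becomes G#4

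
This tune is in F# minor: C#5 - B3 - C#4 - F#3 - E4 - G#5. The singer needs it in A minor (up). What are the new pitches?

F# minor to A minor up is a minor third, so every note moves up by that interval.
C#5 becomes E5
B3 becomes D4
C#4 becomes E4
F#3 becomes A3
E4 becomes G4
G#5 becomes B5

E5 D4 E4 A3 G4 B5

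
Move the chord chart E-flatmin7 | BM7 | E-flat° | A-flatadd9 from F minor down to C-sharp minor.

F minor down to C-sharp minor is a diminished fourth; each chord root moves by that interval while the quality stays the same.
E-flatmin7: root E-flat down a diminished fourth → B, giving Bmin7.
BM7: root B down a diminished fourth → F##, giving F##M7.
E-flat°: root E-flat down a diminished fourth → B, giving B°.
A-flatadd9: root A-flat down a diminished fourth → E, giving Eadd9.

Bmin7 F##M7 B° Eadd9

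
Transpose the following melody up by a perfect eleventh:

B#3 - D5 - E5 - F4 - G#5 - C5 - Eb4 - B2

A perfect eleventh up from B#3 gives E#5.
D5 up a perfect eleventh is G6.
E5 up a perfect eleventh is A6.
F4 up a perfect eleventh is Bb5.
G#5 up a perfect eleventh is C#7.
C5 up a perfect eleventh is F6.
A perfect eleventh up from Eb4 gives Ab5.
B2: an eleventh up reaches E, and 17 semitones makes it E4.

E#5 G6 A6 Bb5 C#7 F6 Ab5 E4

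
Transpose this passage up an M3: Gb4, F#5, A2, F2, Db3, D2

Bb4 A#5 C#3 A2 F3 F#2

Gb4 -> Bb4
F#5 -> A#5
A2 -> C#3
F2 -> A2
Db3 -> F3
D2 -> F#2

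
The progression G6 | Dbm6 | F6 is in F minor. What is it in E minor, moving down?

F#6 Cm6 E6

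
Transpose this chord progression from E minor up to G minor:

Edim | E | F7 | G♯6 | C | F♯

Gdim G Ab7 B6 Eb A

E minor up to G minor is a minor third; each chord root moves by that interval while the quality stays the same.
Edim: root E up a minor third → G, giving Gdim.
E: root E up a minor third → G, giving G.
F7: root F up a minor third → Ab, giving Ab7.
G♯6: root G♯ up a minor third → B, giving B6.
C: root C up a minor third → Eb, giving Eb.
F♯: root F♯ up a minor third → A, giving A.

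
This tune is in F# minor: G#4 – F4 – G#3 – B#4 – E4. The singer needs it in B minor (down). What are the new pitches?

F# minor to B minor down is a perfect fifth, so every note moves down by that interval.
G#4 gives C#4
F4 gives Bb3
G#3 gives C#3
B#4 gives E#4
E4 gives A3

C#4 Bb3 C#3 E#4 A3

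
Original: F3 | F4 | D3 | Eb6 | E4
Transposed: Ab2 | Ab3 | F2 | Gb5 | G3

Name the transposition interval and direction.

From F3 to Ab2 is 6 letter names — a sixth of some quality.
Ab2 to F3 is 9 semitones, which makes it a major sixth; the second version is lower, so the direction is down.
Checking another pair — E4 → G3 — gives the same interval.

down a major sixth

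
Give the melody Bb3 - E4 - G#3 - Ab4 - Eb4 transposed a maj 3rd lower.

Gb3 C4 E3 Fb4 Cb4

Bb3: a third down reaches G, and 4 semitones makes it Gb3.
E4: a third down reaches C, and 4 semitones makes it C4.
A major third down from G#3 gives E3.
A major third down from Ab4 gives Fb4.
Eb4 down a major third is Cb4.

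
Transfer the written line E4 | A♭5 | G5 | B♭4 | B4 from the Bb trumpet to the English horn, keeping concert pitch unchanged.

First find concert pitch: the Bb trumpet sounds a major second below written, so E4 A♭5 G5 B♭4 B4 sounds D4 Gb5 F5 Ab4 A4.
Then write for English horn: it sounds a perfect fifth below written, so the part must be a perfect fifth above concert.
D4 → A4
Gb5 → Db6
F5 → C6
Ab4 → Eb5
A4 → E5

A4 Db6 C6 Eb5 E5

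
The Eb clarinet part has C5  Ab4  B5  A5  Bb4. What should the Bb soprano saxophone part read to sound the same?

F5 Db5 E6 D6 Eb5

First find concert pitch: the Eb clarinet sounds a minor third above written, so C5 Ab4 B5 A5 Bb4 sounds Eb5 Cb5 D6 C6 Db5.
Then write for Bb soprano saxophone: it sounds a major second below written, so the part must be a major second above concert.
Eb5 → F5
Cb5 → Db5
D6 → E6
C6 → D6
Db5 → Eb5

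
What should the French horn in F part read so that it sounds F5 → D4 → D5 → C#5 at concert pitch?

C6 A4 A5 G#5

The French horn in F sounds a perfect fifth below written, so the written part must be a perfect fifth above concert — transpose each note up.
F5 gives C6
D4 gives A4
D5 gives A5
C#5 gives G#5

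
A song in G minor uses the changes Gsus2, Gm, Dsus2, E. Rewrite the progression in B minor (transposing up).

G minor up to B minor is a major third; each chord root moves by that interval while the quality stays the same.
Gsus2: root G up a major third → B, giving Bsus2.
Gm: root G up a major third → B, giving Bm.
Dsus2: root D up a major third → F#, giving F#sus2.
E: root E up a major third → G#, giving G#.

Bsus2 Bm F#sus2 G#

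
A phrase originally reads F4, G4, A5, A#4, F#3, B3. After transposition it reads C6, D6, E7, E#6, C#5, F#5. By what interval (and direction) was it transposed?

up a perfect twelfth

Take the first pair: F4 → C6. F to C spans 12 letter names, so the interval is some kind of twelfth.
F4 to C6 is 19 semitones, which makes it a perfect twelfth; the second version is higher, so the direction is up.
Checking another pair — B3 → F#5 — gives the same interval.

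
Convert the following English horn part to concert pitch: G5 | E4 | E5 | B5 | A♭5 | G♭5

C5 A3 A4 E5 Db5 Cb5

The English horn sounds a perfect fifth below written, so transpose each written note down a perfect fifth.
G5 gives C5
E4 gives A3
E5 gives A4
B5 gives E5
Ab5 gives Db5
Gb5 gives Cb5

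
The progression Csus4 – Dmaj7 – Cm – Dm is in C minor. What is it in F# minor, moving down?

F#sus4 G#maj7 F#m G#m

C minor down to F# minor is a diminished fifth; each chord root moves by that interval while the quality stays the same.
Csus4: root C down a diminished fifth → F#, giving F#sus4.
Dmaj7: root D down a diminished fifth → G#, giving G#maj7.
Cm: root C down a diminished fifth → F#, giving F#m.
Dm: root D down a diminished fifth → G#, giving G#m.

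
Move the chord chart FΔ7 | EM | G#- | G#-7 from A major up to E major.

CΔ7 BM D#- D#-7

A major up to E major is a perfect fifth; each chord root moves by that interval while the quality stays the same.
FΔ7: root F up a perfect fifth → C, giving CΔ7.
EM: root E up a perfect fifth → B, giving BM.
G#-: root G# up a perfect fifth → D#, giving D#-.
G#-7: root G# up a perfect fifth → D#, giving D#-7.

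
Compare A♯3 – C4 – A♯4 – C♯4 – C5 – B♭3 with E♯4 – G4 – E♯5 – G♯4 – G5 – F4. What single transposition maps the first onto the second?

From A#3 to E#4 is 5 letter names — a fifth of some quality.
A#3 to E#4 is 7 semitones, which makes it a perfect fifth; the second version is higher, so the direction is up.
Checking another pair — Bb3 → F4 — gives the same interval.

up a perfect fifth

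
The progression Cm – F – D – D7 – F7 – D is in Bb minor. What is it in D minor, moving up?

Em A F# F#7 A7 F#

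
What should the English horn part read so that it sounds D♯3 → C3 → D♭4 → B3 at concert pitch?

A#3 G3 Ab4 F#4

Written C4 sounds as F3 on the English horn, so concert pitches are written a perfect fifth up.
D#3 to A#3
C3 to G3
Db4 to Ab4
B3 to F#4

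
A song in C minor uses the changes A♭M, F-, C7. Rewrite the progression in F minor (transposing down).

DbM Bb- F7

C minor down to F minor is a perfect fifth; each chord root moves by that interval while the quality stays the same.
A♭M: root A♭ down a perfect fifth → Db, giving DbM.
F-: root F down a perfect fifth → Bb, giving Bb-.
C7: root C down a perfect fifth → F, giving F7.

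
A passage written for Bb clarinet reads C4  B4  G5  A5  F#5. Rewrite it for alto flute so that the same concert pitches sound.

Eb4 D5 Bb5 C6 A5

First find concert pitch: the Bb clarinet sounds a major second below written, so C4 B4 G5 A5 F#5 sounds Bb3 A4 F5 G5 E5.
Then write for alto flute: it sounds a perfect fourth below written, so the part must be a perfect fourth above concert.
Bb3 → Eb4
A4 → D5
F5 → Bb5
G5 → C6
E5 → A5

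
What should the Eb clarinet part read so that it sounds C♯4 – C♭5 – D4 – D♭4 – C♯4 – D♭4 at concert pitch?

A#3 Ab4 B3 Bb3 A#3 Bb3

The Eb clarinet sounds a minor third above written, so the written part must be a minor third below concert — transpose each note down.
C#4 gives A#3
Cb5 gives Ab4
D4 gives B3
Db4 gives Bb3
C#4 gives A#3
Db4 gives Bb3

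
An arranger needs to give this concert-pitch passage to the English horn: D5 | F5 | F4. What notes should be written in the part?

The English horn sounds a perfect fifth below written, so the written part must be a perfect fifth above concert — transpose each note up.
D5 gives A5
F5 gives C6
F4 gives C5

A5 C6 C5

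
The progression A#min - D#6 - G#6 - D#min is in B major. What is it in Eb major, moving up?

B major up to Eb major is a diminished fourth; each chord root moves by that interval while the quality stays the same.
A#min: root A# up a diminished fourth → D, giving Dmin.
D#6: root D# up a diminished fourth → G, giving G6.
G#6: root G# up a diminished fourth → C, giving C6.
D#min: root D# up a diminished fourth → G, giving Gmin.

Dmin G6 C6 Gmin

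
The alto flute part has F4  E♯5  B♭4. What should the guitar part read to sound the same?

C5 B#5 F5

First find concert pitch: the alto flute sounds a perfect fourth below written, so F4 E♯5 B♭4 sounds C4 B#4 F4.
Then write for guitar: it sounds a perfect octave below written, so the part must be a perfect octave above concert.
C4 → C5
B#4 → B#5
F4 → F5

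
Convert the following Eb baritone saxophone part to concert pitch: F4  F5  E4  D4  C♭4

Ab2 Ab3 G2 F2 Ebb2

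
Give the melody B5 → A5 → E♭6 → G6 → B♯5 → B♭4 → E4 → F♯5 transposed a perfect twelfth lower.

E4 D4 Ab4 C5 E#4 Eb3 A2 B3

B5 to E4
A5 to D4
Eb6 to Ab4
G6 to C5
B#5 to E#4
Bb4 to Eb3
E4 to A2
F#5 to B3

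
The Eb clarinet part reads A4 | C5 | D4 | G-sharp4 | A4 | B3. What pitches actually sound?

Written C4 on the Eb clarinet sounds as Eb4, a minor third higher; apply that shift to every note.
A4 gives C5
C5 gives Eb5
D4 gives F4
G#4 gives B4
A4 gives C5
B3 gives D4

C5 Eb5 F4 B4 C5 D4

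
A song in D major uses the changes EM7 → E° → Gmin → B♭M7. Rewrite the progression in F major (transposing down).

D major down to F major is a major sixth; each chord root moves by that interval while the quality stays the same.
EM7: root E down a major sixth → G, giving GM7.
E°: root E down a major sixth → G, giving G°.
Gmin: root G down a major sixth → Bb, giving Bbmin.
B♭M7: root B♭ down a major sixth → Db, giving DbM7.

GM7 G° Bbmin DbM7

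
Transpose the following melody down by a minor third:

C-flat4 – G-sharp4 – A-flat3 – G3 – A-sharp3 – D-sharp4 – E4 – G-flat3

Cb4 becomes Ab3
G#4 becomes E#4
Ab3 becomes F3
G3 becomes E3
A#3 becomes F##3
D#4 becomes B#3
E4 becomes C#4
Gb3 becomes Eb3

Ab3 E#4 F3 E3 F##3 B#3 C#4 Eb3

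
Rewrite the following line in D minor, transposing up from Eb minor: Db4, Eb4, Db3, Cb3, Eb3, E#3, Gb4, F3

C5 D5 C4 Bb3 D4 D##4 F5 E4

Eb minor to D minor up is a major seventh, so every note moves up by that interval.
Db4 → C5
Eb4 → D5
Db3 → C4
Cb3 → Bb3
Eb3 → D4
E#3 → D##4
Gb4 → F5
F3 → E4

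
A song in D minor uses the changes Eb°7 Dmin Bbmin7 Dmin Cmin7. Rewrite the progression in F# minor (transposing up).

D minor up to F# minor is a major third; each chord root moves by that interval while the quality stays the same.
Eb°7: root Eb up a major third → G, giving G°7.
Dmin: root D up a major third → F#, giving F#min.
Bbmin7: root Bb up a major third → D, giving Dmin7.
Dmin: root D up a major third → F#, giving F#min.
Cmin7: root C up a major third → E, giving Emin7.

G°7 F#min Dmin7 F#min Emin7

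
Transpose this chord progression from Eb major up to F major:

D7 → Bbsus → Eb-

Eb major up to F major is a major second; each chord root moves by that interval while the quality stays the same.
D7: root D up a major second → E, giving E7.
Bbsus: root Bb up a major second → C, giving Csus.
Eb-: root Eb up a major second → F, giving F-.

E7 Csus F-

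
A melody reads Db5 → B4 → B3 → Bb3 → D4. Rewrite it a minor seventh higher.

Db5 becomes Cb6
B4 becomes A5
B3 becomes A4
Bb3 becomes Ab4
D4 becomes C5

Cb6 A5 A4 Ab4 C5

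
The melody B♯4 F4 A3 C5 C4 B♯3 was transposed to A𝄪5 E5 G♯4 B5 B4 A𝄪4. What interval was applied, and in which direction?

up a major seventh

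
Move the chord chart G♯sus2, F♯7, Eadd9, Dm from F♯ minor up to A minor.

Bsus2 A7 Gadd9 Fm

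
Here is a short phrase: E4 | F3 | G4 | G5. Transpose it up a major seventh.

E4: a seventh up reaches D, and 11 semitones makes it D#5.
F3 up a major seventh is E4.
G4 up a major seventh is F#5.
G5 up a major seventh is F#6.

D#5 E4 F#5 F#6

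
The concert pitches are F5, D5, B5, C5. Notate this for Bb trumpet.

G5 E5 C#6 D5

Written C4 sounds as Bb3 on the Bb trumpet, so concert pitches are written a major second up.
F5 becomes G5
D5 becomes E5
B5 becomes C#6
C5 becomes D5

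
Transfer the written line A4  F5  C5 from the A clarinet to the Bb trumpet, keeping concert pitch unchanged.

First find concert pitch: the A clarinet sounds a minor third below written, so A4 F5 C5 sounds F#4 D5 A4.
Then write for Bb trumpet: it sounds a major second below written, so the part must be a major second above concert.
F#4 → G#4
D5 → E5
A4 → B4

G#4 E5 B4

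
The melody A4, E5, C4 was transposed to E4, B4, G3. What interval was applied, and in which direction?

Take the first pair: A4 → E4. A to E spans 4 letter names, so the interval is some kind of fourth.
E4 to A4 is 5 semitones, which makes it a perfect fourth; the second version is lower, so the direction is down.
Checking another pair — C4 → G3 — gives the same interval.

down a perfect fourth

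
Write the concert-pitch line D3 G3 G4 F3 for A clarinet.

F3 Bb3 Bb4 Ab3

Written C4 sounds as A3 on the A clarinet, so concert pitches are written a minor third up.
D3 -> F3
G3 -> Bb3
G4 -> Bb4
F3 -> Ab3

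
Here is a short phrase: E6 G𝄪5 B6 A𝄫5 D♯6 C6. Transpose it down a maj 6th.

G5 B#4 D6 Cbb5 F#5 Eb5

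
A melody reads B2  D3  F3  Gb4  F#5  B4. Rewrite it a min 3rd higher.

B2 -> D3
D3 -> F3
F3 -> Ab3
Gb4 -> Bbb4
F#5 -> A5
B4 -> D5

D3 F3 Ab3 Bbb4 A5 D5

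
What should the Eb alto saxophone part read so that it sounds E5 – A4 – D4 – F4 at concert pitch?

C#6 F#5 B4 D5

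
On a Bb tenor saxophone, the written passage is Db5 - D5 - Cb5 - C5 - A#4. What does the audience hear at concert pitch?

The Bb tenor saxophone sounds a major ninth below written, so transpose each written note down a major ninth.
Db5 gives Cb4
D5 gives C4
Cb5 gives Bbb3
C5 gives Bb3
A#4 gives G#3

Cb4 C4 Bbb3 Bb3 G#3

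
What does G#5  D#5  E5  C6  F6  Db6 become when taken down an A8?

An augmented octave down from G#5 gives G4.
D#5 down an augmented octave is D4.
E5 down an augmented octave is Eb4.
C6: an octave down reaches C, and 13 semitones makes it Cb5.
An augmented octave down from F6 gives Fb5.
Db6 down an augmented octave is Dbb5.

G4 D4 Eb4 Cb5 Fb5 Dbb5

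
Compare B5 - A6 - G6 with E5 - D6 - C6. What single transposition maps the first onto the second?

down a perfect fifth

Take the first pair: B5 → E5. B to E spans 5 letter names, so the interval is some kind of fifth.
E5 to B5 is 7 semitones, which makes it a perfect fifth; the second version is lower, so the direction is down.
Checking another pair — G6 → C6 — gives the same interval.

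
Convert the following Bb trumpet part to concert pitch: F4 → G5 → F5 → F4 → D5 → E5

Eb4 F5 Eb5 Eb4 C5 D5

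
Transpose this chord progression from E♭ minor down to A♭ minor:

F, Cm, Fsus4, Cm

E♭ minor down to A♭ minor is a perfect fifth; each chord root moves by that interval while the quality stays the same.
F: root F down a perfect fifth → Bb, giving Bb.
Cm: root C down a perfect fifth → F, giving Fm.
Fsus4: root F down a perfect fifth → Bb, giving Bbsus4.
Cm: root C down a perfect fifth → F, giving Fm.

Bb Fm Bbsus4 Fm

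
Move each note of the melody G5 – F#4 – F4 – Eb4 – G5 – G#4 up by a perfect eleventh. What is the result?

C7 B5 Bb5 Ab5 C7 C#6

G5 to C7
F#4 to B5
F4 to Bb5
Eb4 to Ab5
G5 to C7
G#4 to C#6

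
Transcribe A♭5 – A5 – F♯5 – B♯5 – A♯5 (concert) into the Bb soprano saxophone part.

Written C4 sounds as Bb3 on the Bb soprano saxophone, so concert pitches are written a major second up.
Ab5 → Bb5
A5 → B5
F#5 → G#5
B#5 → C##6
A#5 → B#5

Bb5 B5 G#5 C##6 B#5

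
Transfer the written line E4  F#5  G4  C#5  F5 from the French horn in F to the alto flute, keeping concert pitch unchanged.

First find concert pitch: the French horn in F sounds a perfect fifth below written, so E4 F#5 G4 C#5 F5 sounds A3 B4 C4 F#4 Bb4.
Then write for alto flute: it sounds a perfect fourth below written, so the part must be a perfect fourth above concert.
A3 → D4
B4 → E5
C4 → F4
F#4 → B4
Bb4 → Eb5

D4 E5 F4 B4 Eb5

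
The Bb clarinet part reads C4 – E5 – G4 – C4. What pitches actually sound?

Written C4 on the Bb clarinet sounds as Bb3, a major second lower; apply that shift to every note.
C4 → Bb3
E5 → D5
G4 → F4
C4 → Bb3

Bb3 D5 F4 Bb3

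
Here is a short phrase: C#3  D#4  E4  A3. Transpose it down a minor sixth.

E#2 F##3 G#3 C#3

C#3 gives E#2
D#4 gives F##3
E4 gives G#3
A3 gives C#3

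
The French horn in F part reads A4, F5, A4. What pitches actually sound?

D4 Bb4 D4

The French horn in F sounds a perfect fifth below written, so transpose each written note down a perfect fifth.
A4 gives D4
F5 gives Bb4
A4 gives D4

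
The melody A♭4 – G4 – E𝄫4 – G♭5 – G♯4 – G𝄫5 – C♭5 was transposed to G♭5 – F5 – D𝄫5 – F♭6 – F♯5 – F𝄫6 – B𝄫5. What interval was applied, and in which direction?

Take the first pair: Ab4 → Gb5. A to G spans 7 letter names, so the interval is some kind of seventh.
Ab4 to Gb5 is 10 semitones, which makes it a minor seventh; the second version is higher, so the direction is up.
Checking another pair — Cb5 → Bbb5 — gives the same interval.

up a minor seventh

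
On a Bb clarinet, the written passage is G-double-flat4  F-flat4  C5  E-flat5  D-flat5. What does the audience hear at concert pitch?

The Bb clarinet sounds a major second below written, so transpose each written note down a major second.
Gbb4 gives Fbb4
Fb4 gives Ebb4
C5 gives Bb4
Eb5 gives Db5
Db5 gives Cb5

Fbb4 Ebb4 Bb4 Db5 Cb5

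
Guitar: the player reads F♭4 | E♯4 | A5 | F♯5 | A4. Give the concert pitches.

Fb3 E#3 A4 F#4 A3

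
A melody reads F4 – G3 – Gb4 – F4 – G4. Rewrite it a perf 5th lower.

Bb3 C3 Cb4 Bb3 C4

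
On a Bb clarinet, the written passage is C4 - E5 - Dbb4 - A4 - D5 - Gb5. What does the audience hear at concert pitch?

Bb3 D5 Cbb4 G4 C5 Fb5

Written C4 on the Bb clarinet sounds as Bb3, a major second lower; apply that shift to every note.
C4 → Bb3
E5 → D5
Dbb4 → Cbb4
A4 → G4
D5 → C5
Gb5 → Fb5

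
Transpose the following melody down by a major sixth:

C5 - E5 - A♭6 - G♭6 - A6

Eb4 G4 Cb6 Bbb5 C6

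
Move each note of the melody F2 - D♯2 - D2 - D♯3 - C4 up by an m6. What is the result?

F2 up a minor sixth is Db3.
D#2: a sixth up reaches B, and 8 semitones makes it B2.
D2 up a minor sixth is Bb2.
D#3: a sixth up reaches B, and 8 semitones makes it B3.
C4: a sixth up reaches A, and 8 semitones makes it Ab4.

Db3 B2 Bb2 B3 Ab4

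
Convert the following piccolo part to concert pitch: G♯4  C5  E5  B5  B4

G#5 C6 E6 B6 B5

The piccolo sounds a perfect octave above written, so transpose each written note up a perfect octave.
G#4 becomes G#5
C5 becomes C6
E5 becomes E6
B5 becomes B6
B4 becomes B5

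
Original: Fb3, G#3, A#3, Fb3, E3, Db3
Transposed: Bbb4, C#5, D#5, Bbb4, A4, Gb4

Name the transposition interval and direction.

up a perfect eleventh

From Fb3 to Bbb4 is 11 letter names — an eleventh of some quality.
Fb3 to Bbb4 is 17 semitones, which makes it a perfect eleventh; the second version is higher, so the direction is up.
Checking another pair — Db3 → Gb4 — gives the same interval.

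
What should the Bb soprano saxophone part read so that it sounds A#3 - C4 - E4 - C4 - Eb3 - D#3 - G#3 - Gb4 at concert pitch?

B#3 D4 F#4 D4 F3 E#3 A#3 Ab4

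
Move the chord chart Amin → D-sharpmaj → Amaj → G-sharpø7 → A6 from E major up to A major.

Dmin G#maj Dmaj C#ø7 D6

E major up to A major is a perfect fourth; each chord root moves by that interval while the quality stays the same.
Amin: root A up a perfect fourth → D, giving Dmin.
D-sharpmaj: root D-sharp up a perfect fourth → G#, giving G#maj.
Amaj: root A up a perfect fourth → D, giving Dmaj.
G-sharpø7: root G-sharp up a perfect fourth → C#, giving C#ø7.
A6: root A up a perfect fourth → D, giving D6.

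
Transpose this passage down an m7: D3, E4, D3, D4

E2 F#3 E2 E3

D3 down a minor seventh is E2.
A minor seventh down from E4 gives F#3.
D3 down a minor seventh is E2.
A minor seventh down from D4 gives E3.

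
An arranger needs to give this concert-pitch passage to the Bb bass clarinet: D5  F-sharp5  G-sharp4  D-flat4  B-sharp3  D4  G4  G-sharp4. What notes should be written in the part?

E6 G#6 A#5 Eb5 C##5 E5 A5 A#5

The Bb bass clarinet sounds a major ninth below written, so the written part must be a major ninth above concert — transpose each note up.
D5 -> E6
F#5 -> G#6
G#4 -> A#5
Db4 -> Eb5
B#3 -> C##5
D4 -> E5
G4 -> A5
G#4 -> A#5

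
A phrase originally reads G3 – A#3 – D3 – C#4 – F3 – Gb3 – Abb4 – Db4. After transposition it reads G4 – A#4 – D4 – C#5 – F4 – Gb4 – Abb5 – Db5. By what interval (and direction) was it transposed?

From G3 to G4 is 8 letter names — an octave of some quality.
G3 to G4 is 12 semitones, which makes it a perfect octave; the second version is higher, so the direction is up.
Checking another pair — Db4 → Db5 — gives the same interval.

up a perfect octave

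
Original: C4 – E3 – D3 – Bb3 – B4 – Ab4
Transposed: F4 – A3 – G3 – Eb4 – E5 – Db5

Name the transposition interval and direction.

up a perfect fourth

From C4 to F4 is 4 letter names — a fourth of some quality.
C4 to F4 is 5 semitones, which makes it a perfect fourth; the second version is higher, so the direction is up.
Checking another pair — Ab4 → Db5 — gives the same interval.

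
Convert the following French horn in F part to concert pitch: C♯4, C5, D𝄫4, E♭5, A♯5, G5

F#3 F4 Gbb3 Ab4 D#5 C5

Written C4 on the French horn in F sounds as F3, a perfect fifth lower; apply that shift to every note.
C#4 gives F#3
C5 gives F4
Dbb4 gives Gbb3
Eb5 gives Ab4
A#5 gives D#5
G5 gives C5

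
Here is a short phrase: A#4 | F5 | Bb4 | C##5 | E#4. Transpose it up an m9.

B5 Gb6 Cb6 D#6 F#5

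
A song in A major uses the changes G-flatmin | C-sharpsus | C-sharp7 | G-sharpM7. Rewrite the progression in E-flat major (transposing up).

Dbbmin Gsus G7 DM7

A major up to E-flat major is a diminished fifth; each chord root moves by that interval while the quality stays the same.
G-flatmin: root G-flat up a diminished fifth → Dbb, giving Dbbmin.
C-sharpsus: root C-sharp up a diminished fifth → G, giving Gsus.
C-sharp7: root C-sharp up a diminished fifth → G, giving G7.
G-sharpM7: root G-sharp up a diminished fifth → D, giving DM7.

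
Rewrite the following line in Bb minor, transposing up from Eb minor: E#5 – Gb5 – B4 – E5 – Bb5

B#5 Db6 F#5 B5 F6

Eb minor to Bb minor up is a perfect fifth, so every note moves up by that interval.
E#5 becomes B#5
Gb5 becomes Db6
B4 becomes F#5
E5 becomes B5
Bb5 becomes F6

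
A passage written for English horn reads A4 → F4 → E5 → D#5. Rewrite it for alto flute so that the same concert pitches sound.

G4 Eb4 D5 C#5

First find concert pitch: the English horn sounds a perfect fifth below written, so A4 F4 E5 D#5 sounds D4 Bb3 A4 G#4.
Then write for alto flute: it sounds a perfect fourth below written, so the part must be a perfect fourth above concert.
D4 → G4
Bb3 → Eb4
A4 → D5
G#4 → C#5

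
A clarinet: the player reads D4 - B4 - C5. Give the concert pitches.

Written C4 on the A clarinet sounds as A3, a minor third lower; apply that shift to every note.
D4 -> B3
B4 -> G#4
C5 -> A4

B3 G#4 A4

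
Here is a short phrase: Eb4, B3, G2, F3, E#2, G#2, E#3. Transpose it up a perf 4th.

Ab4 E4 C3 Bb3 A#2 C#3 A#3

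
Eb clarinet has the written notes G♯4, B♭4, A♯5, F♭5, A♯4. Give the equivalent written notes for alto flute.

First find concert pitch: the Eb clarinet sounds a minor third above written, so G♯4 B♭4 A♯5 F♭5 A♯4 sounds B4 Db5 C#6 Abb5 C#5.
Then write for alto flute: it sounds a perfect fourth below written, so the part must be a perfect fourth above concert.
B4 → E5
Db5 → Gb5
C#6 → F#6
Abb5 → Dbb6
C#5 → F#5

E5 Gb5 F#6 Dbb6 F#5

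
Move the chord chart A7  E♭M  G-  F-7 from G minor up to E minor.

G minor up to E minor is a major sixth; each chord root moves by that interval while the quality stays the same.
A7: root A up a major sixth → F#, giving F#7.
E♭M: root E♭ up a major sixth → C, giving CM.
G-: root G up a major sixth → E, giving E-.
F-7: root F up a major sixth → D, giving D-7.

F#7 CM E- D-7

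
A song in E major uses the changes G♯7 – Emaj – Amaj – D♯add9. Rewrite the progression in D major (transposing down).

E major down to D major is a major second; each chord root moves by that interval while the quality stays the same.
G♯7: root G♯ down a major second → F#, giving F#7.
Emaj: root E down a major second → D, giving Dmaj.
Amaj: root A down a major second → G, giving Gmaj.
D♯add9: root D♯ down a major second → C#, giving C#add9.

F#7 Dmaj Gmaj C#add9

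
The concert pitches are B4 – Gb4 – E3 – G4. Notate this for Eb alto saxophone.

G#5 Eb5 C#4 E5

Written C4 sounds as Eb3 on the Eb alto saxophone, so concert pitches are written a major sixth up.
B4 → G#5
Gb4 → Eb5
E3 → C#4
G4 → E5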